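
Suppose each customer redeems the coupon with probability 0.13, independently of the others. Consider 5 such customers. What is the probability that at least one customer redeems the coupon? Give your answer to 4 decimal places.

P(at least one) = 1 − P(none) = 1 − (1 − 0.13)^5
= 1 − 0.498421 = 0.501579

0.5016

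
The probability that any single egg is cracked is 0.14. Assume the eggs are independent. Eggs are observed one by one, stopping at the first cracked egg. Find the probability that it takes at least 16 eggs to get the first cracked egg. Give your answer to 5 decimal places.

0.10411

Y = number of eggs to the first success; geometric, p = 0.14.
P(Y > 15) = P(first 15 all fail) = (1−p)^15 = 0.1041062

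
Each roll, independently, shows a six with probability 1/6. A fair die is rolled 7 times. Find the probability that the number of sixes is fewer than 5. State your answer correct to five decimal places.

0.99800

X ~ Binomial(7, 0.166667); P(X ≤ 4) = Σ C(7,k) p^k (1−p)^(7−k) over k:
  k=0: C(7,0)·0.166667^0·0.833333^7 = 0.2790816
  k=1: C(7,1)·0.166667^1·0.833333^6 = 0.3907143
  k=2: C(7,2)·0.166667^2·0.833333^5 = 0.2344286
  k=3: C(7,3)·0.166667^3·0.833333^4 = 0.0781429
  k=4: C(7,4)·0.166667^4·0.833333^3 = 0.0156286
Total = 0.9979960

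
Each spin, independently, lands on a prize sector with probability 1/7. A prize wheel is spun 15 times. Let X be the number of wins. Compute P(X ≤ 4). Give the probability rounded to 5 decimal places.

0.94842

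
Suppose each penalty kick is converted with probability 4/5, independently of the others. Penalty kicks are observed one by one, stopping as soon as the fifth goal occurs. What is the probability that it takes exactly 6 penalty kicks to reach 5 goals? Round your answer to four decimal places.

Y = trial on which the fifth success occurs; negative binomial, r=5, p=0.80.
P(Y=6) = C(5,4) · p^5 · (1−p)^1
= 5 · 0.32768 · 0.2 = 0.327680

0.3277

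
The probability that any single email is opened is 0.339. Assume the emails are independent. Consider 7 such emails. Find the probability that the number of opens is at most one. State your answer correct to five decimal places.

0.25306

X ~ Binomial(7, 0.339); P(X ≤ 1) = Σ C(7,k) p^k (1−p)^(7−k) over k:
  k=0: C(7,0)·0.339^0·0.661^7 = 0.0551328
  k=1: C(7,1)·0.339^1·0.661^6 = 0.1979277
Total = 0.2530605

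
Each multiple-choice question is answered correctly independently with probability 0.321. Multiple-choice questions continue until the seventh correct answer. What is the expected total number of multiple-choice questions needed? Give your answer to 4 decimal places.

21.8069

Y = total multiple-choice questions until the seventh success; negative binomial with r=7, p=0.321.
E[Y] = r / p = 7 / 0.321 = 21.806854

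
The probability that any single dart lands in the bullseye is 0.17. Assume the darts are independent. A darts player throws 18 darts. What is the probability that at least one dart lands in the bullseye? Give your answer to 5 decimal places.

P(at least one) = 1 − P(none) = 1 − (1 − 0.17)^18
= 1 − 0.0349467 = 0.9650533

0.96505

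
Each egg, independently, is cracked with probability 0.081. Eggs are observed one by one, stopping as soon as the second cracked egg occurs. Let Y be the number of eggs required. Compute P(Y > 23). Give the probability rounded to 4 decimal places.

Needing more than 23 eggs ⇔ fewer than 2 successes in the first 23. With X ~ Binomial(23, 0.081), P(Y > 23) = P(X ≤ 1).
  k=0: C(23,0)·0.081^0·0.919^23 = 0.143303
  k=1: C(23,1)·0.081^1·0.919^22 = 0.290505
P(X ≤ 1) = 0.433809

0.4338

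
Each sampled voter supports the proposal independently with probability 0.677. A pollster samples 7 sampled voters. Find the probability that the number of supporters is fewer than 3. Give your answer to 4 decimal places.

X ~ Binomial(7, 0.677); P(X ≤ 2) = Σ C(7,k) p^k (1−p)^(7−k) over k:
  k=0: C(7,0)·0.677^0·0.323^7 = 0.000367
  k=1: C(7,1)·0.677^1·0.323^6 = 0.005381
  k=2: C(7,2)·0.677^2·0.323^5 = 0.033838
Total = 0.039587

0.0396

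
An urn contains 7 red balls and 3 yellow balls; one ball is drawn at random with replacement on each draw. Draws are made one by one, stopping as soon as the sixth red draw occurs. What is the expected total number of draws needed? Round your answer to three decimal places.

8.571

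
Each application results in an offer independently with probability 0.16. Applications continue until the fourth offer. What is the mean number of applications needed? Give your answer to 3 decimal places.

Y = total applications until the fourth success; negative binomial with r=4, p=0.16.
E[Y] = r / p = 4 / 0.16 = 25.00000

25.000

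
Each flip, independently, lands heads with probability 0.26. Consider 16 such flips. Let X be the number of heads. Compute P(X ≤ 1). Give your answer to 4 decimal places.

0.0535

X ~ Binomial(16, 0.26); P(X ≤ 1) = Σ C(16,k) p^k (1−p)^(16−k) over k:
  k=0: C(16,0)·0.26^0·0.74^16 = 0.008086
  k=1: C(16,1)·0.26^1·0.74^15 = 0.045454
Total = 0.053539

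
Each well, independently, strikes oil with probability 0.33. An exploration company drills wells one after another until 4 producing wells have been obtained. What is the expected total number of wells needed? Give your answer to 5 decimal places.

Y = total wells until the fourth success; negative binomial with r=4, p=0.33.
E[Y] = r / p = 4 / 0.33 = 12.1212121

12.12121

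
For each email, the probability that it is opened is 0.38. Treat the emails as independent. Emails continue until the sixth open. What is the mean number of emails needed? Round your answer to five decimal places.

15.78947

Y = total emails until the sixth success; negative binomial with r=6, p=0.38.
E[Y] = r / p = 6 / 0.38 = 15.7894737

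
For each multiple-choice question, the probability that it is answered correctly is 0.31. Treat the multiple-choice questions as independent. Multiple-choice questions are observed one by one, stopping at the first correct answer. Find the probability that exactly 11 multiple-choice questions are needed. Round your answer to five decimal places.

Geometric (trials to first success), p = 0.31.
P(Y = 11) = (1−p)^10 · p = 0.024462 · 0.31 = 0.0075832

0.00758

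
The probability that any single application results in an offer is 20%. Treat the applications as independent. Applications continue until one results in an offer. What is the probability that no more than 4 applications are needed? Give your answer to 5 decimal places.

Y = number of applications to the first success; geometric, p = 0.20.
P(Y ≤ 4) = 1 − (1−p)^4 = 1 − 0.4096000 = 0.5904000

0.59040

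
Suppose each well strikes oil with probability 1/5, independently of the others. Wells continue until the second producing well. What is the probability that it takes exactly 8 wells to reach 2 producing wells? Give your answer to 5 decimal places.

Y = trial on which the second success occurs; negative binomial, r=2, p=0.20.
P(Y=8) = C(7,1) · p^2 · (1−p)^6
= 7 · 0.04 · 0.26214 = 0.0734003

0.07340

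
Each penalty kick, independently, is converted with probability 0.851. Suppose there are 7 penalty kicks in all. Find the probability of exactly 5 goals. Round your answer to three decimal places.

0.208

X ~ Binomial(n=7, p=0.851).
P(X=5) = C(7,5) · p^5 · (1−p)^2
= 21 · 0.44632 · 0.022201 = 0.20808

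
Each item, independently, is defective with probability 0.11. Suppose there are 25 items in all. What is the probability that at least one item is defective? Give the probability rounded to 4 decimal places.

0.9457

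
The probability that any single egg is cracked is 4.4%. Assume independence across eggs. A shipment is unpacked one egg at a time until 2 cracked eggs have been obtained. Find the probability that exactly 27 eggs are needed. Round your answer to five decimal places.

0.01634

Y = trial on which the second success occurs; negative binomial, r=2, p=0.044.
P(Y=27) = C(26,1) · p^2 · (1−p)^25
= 26 · 0.001936 · 0.32467 = 0.0163428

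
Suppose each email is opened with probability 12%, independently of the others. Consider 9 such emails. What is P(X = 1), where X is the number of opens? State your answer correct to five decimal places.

0.38841

X ~ Binomial(n=9, p=0.12).
P(X=1) = C(9,1) · p^1 · (1−p)^8
= 9 · 0.12 · 0.35963 = 0.3884053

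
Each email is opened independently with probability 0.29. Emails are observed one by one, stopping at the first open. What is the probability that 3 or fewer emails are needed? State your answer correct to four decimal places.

0.6421

Y = number of emails to the first success; geometric, p = 0.29.
P(Y ≤ 3) = 1 − (1−p)^3 = 1 − 0.357911 = 0.642089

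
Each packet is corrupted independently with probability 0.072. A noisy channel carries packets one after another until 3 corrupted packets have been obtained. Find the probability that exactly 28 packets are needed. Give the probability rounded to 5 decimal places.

0.02023

Y = trial on which the third success occurs; negative binomial, r=3, p=0.072.
P(Y=28) = C(27,2) · p^3 · (1−p)^25
= 351 · 0.00037325 · 0.15442 = 0.0202304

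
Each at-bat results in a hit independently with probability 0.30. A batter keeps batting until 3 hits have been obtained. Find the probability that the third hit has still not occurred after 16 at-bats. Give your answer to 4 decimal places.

Needing more than 16 at-bats ⇔ fewer than 3 successes in the first 16. With X ~ Binomial(16, 0.30), P(Y > 16) = P(X ≤ 2).
  k=0: C(16,0)·0.30^0·0.70^16 = 0.003323
  k=1: C(16,1)·0.30^1·0.70^15 = 0.022788
  k=2: C(16,2)·0.30^2·0.70^14 = 0.073248
P(X ≤ 2) = 0.099360

0.0994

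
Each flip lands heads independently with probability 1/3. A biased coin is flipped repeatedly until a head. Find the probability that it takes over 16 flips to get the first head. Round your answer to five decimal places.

0.00152

Y = number of flips to the first success; geometric, p = 0.333333.
P(Y > 16) = P(first 16 all fail) = (1−p)^16 = 0.0015224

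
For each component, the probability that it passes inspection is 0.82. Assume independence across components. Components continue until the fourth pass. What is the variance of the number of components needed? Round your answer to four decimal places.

Y = total components until the fourth success; negative binomial with r=4, p=0.82.
Var(Y) = r(1−p)/p² = 4·0.18 / 0.82² = 1.070791

1.0708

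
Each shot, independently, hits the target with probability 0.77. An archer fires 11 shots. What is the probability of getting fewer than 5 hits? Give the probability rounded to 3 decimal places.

X ~ Binomial(11, 0.77); P(X ≤ 4) = Σ C(11,k) p^k (1−p)^(11−k) over k:
  k=0: C(11,0)·0.77^0·0.23^11 = 0.00000
  k=1: C(11,1)·0.77^1·0.23^10 = 0.00000
  k=2: C(11,2)·0.77^2·0.23^9 = 0.00006
  k=3: C(11,3)·0.77^3·0.23^8 = 0.00059
  k=4: C(11,4)·0.77^4·0.23^7 = 0.00395
Total = 0.00460

0.005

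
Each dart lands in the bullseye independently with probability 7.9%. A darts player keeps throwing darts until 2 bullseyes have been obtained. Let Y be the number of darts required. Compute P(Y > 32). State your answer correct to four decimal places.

0.2690

Needing more than 32 darts ⇔ fewer than 2 successes in the first 32. With X ~ Binomial(32, 0.079), P(Y > 32) = P(X ≤ 1).
  k=0: C(32,0)·0.079^0·0.921^32 = 0.071830
  k=1: C(32,1)·0.079^1·0.921^31 = 0.197163
P(X ≤ 1) = 0.268993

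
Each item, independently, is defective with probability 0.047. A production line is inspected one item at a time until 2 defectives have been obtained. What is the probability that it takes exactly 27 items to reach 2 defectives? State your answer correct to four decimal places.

0.0172

Y = trial on which the second success occurs; negative binomial, r=2, p=0.047.
P(Y=27) = C(26,1) · p^2 · (1−p)^25
= 26 · 0.002209 · 0.30014 = 0.017238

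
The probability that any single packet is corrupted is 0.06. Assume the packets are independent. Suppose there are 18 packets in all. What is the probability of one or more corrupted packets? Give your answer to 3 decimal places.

0.672

P(at least one) = 1 − P(none) = 1 − (1 − 0.06)^18
= 1 − 0.32832 = 0.67168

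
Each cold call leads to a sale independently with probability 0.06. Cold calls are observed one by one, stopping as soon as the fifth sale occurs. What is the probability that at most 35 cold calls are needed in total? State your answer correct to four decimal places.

Finishing within 35 cold calls ⇔ at least 5 successes in the first 35. With X ~ Binomial(35, 0.06), P(Y ≤ 35) = 1 − P(X ≤ 4).
  k=0: C(35,0)·0.06^0·0.94^35 = 0.114677
  k=1: C(35,1)·0.06^1·0.94^34 = 0.256192
  k=2: C(35,2)·0.06^2·0.94^33 = 0.277996
  k=3: C(35,3)·0.06^3·0.94^32 = 0.195189
  k=4: C(35,4)·0.06^4·0.94^31 = 0.099671
1 − 0.943725 = 0.056275

0.0563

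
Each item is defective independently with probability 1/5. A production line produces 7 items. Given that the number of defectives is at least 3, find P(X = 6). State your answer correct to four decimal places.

X ~ Binomial(7, 0.20). Want P(X=6 | X≥3) = P(X=6) / P(X≥3).
P(X=6) = C(7,6)·0.20^6·0.80^1 = 0.000358
P(X≥3) = 1 − 0.209715 − 0.367002 − 0.275251 = 0.148032
Ratio = 0.000358 / 0.148032 = 0.002421

0.0024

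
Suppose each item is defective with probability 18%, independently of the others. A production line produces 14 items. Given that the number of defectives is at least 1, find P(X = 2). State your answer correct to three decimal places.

0.291

X ~ Binomial(14, 0.18). Want P(X=2 | X≥1) = P(X=2) / P(X≥1).
P(X=2) = C(14,2)·0.18^2·0.82^12 = 0.27249
P(X≥1) = 1 − 0.06214 = 0.93786
Ratio = 0.27249 / 0.93786 = 0.29055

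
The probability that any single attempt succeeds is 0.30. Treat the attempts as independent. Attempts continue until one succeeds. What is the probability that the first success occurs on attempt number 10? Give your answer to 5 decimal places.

Geometric (trials to first success), p = 0.30.
P(Y = 10) = (1−p)^9 · p = 0.040354 · 0.30 = 0.0121061

0.01211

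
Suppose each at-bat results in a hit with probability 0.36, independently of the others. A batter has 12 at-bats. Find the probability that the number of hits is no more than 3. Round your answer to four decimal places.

X ~ Binomial(12, 0.36); P(X ≤ 3) = Σ C(12,k) p^k (1−p)^(12−k) over k:
  k=0: C(12,0)·0.36^0·0.64^12 = 0.004722
  k=1: C(12,1)·0.36^1·0.64^11 = 0.031876
  k=2: C(12,2)·0.36^2·0.64^10 = 0.098616
  k=3: C(12,3)·0.36^3·0.64^9 = 0.184906
Total = 0.320120

0.3201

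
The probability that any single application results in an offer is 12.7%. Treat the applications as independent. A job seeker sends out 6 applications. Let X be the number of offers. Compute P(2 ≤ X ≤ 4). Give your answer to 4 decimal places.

0.1708

X ~ Binomial(6, 0.127); P(2 ≤ X ≤ 4) = Σ C(6,k) p^k (1−p)^(6−k) over k:
  k=2: C(6,2)·0.127^2·0.873^4 = 0.140526
  k=3: C(6,3)·0.127^3·0.873^3 = 0.027257
  k=4: C(6,4)·0.127^4·0.873^2 = 0.002974
Total = 0.170757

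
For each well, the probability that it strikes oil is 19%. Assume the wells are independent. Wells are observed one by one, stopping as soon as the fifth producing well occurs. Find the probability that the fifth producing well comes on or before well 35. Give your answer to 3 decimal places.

Finishing within 35 wells ⇔ at least 5 successes in the first 35. With X ~ Binomial(35, 0.19), P(Y ≤ 35) = 1 − P(X ≤ 4).
  k=0: C(35,0)·0.19^0·0.81^35 = 0.00063
  k=1: C(35,1)·0.19^1·0.81^34 = 0.00514
  k=2: C(35,2)·0.19^2·0.81^33 = 0.02051
  k=3: C(35,3)·0.19^3·0.81^32 = 0.05293
  k=4: C(35,4)·0.19^4·0.81^31 = 0.09932
1 − 0.17854 = 0.82146

0.821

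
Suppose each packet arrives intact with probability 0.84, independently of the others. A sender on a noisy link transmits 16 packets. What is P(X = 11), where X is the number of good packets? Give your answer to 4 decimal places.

0.0673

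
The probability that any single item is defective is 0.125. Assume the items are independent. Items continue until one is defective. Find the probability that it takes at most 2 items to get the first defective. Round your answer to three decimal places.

Y = number of items to the first success; geometric, p = 0.125.
P(Y ≤ 2) = 1 − (1−p)^2 = 1 − 0.76562 = 0.23438

0.234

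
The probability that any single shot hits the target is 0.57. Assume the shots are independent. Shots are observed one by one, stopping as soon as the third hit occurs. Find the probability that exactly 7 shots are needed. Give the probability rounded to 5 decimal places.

0.09497

Y = trial on which the third success occurs; negative binomial, r=3, p=0.57.
P(Y=7) = C(6,2) · p^3 · (1−p)^4
= 15 · 0.18519 · 0.034188 = 0.0949707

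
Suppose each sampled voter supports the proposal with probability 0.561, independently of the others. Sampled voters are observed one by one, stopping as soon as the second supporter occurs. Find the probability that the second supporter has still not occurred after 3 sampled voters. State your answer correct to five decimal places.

0.40895

Needing more than 3 sampled voters ⇔ fewer than 2 successes in the first 3. With X ~ Binomial(3, 0.561), P(Y > 3) = P(X ≤ 1).
  k=0: C(3,0)·0.561^0·0.439^3 = 0.0846045
  k=1: C(3,1)·0.561^1·0.439^2 = 0.3243494
P(X ≤ 1) = 0.4089540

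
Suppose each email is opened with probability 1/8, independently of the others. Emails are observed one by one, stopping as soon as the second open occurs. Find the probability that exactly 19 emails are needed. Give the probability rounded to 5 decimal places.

0.02906

Y = trial on which the second success occurs; negative binomial, r=2, p=0.125.
P(Y=19) = C(18,1) · p^2 · (1−p)^17
= 18 · 0.015625 · 0.10331 = 0.0290556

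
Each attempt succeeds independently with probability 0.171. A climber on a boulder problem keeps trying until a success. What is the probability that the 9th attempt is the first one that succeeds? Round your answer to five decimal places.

0.03814

Geometric (trials to first success), p = 0.171.
P(Y = 9) = (1−p)^8 · p = 0.22307 · 0.171 = 0.0381445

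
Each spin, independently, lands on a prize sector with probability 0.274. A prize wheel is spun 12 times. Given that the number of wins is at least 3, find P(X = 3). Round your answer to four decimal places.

0.3730

X ~ Binomial(12, 0.274). Want P(X=3 | X≥3) = P(X=3) / P(X≥3).
P(X=3) = C(12,3)·0.274^3·0.726^9 = 0.253574
P(X≥3) = 1 − 0.021441 − 0.097103 − 0.201563 = 0.679893
Ratio = 0.253574 / 0.679893 = 0.372961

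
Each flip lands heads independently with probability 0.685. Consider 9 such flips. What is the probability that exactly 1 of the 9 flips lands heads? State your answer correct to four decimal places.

X ~ Binomial(n=9, p=0.685).
P(X=1) = C(9,1) · p^1 · (1−p)^8
= 9 · 0.685 · 9.6936e-05 = 0.000598

0.0006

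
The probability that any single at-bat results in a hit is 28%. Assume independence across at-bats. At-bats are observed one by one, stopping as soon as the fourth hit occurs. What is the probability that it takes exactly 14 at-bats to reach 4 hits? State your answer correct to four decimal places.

0.0658

Y = trial on which the fourth success occurs; negative binomial, r=4, p=0.28.
P(Y=14) = C(13,3) · p^4 · (1−p)^10
= 286 · 0.0061466 · 0.037439 = 0.065815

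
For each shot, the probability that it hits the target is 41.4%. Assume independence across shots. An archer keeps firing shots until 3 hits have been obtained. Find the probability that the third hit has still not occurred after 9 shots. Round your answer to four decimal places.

0.2064

Needing more than 9 shots ⇔ fewer than 3 successes in the first 9. With X ~ Binomial(9, 0.414), P(Y > 9) = P(X ≤ 2).
  k=0: C(9,0)·0.414^0·0.586^9 = 0.008149
  k=1: C(9,1)·0.414^1·0.586^8 = 0.051811
  k=2: C(9,2)·0.414^2·0.586^7 = 0.146415
P(X ≤ 2) = 0.206375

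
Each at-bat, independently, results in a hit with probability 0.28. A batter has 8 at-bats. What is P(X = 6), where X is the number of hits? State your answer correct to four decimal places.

X ~ Binomial(n=8, p=0.28).
P(X=6) = C(8,6) · p^6 · (1−p)^2
= 28 · 0.00048189 · 0.5184 = 0.006995

0.0070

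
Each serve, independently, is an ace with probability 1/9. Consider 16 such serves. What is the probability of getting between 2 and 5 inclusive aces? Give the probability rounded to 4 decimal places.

0.5387

X ~ Binomial(16, 0.111111); P(2 ≤ X ≤ 5) = Σ C(16,k) p^k (1−p)^(16−k) over k:
  k=2: C(16,2)·0.111111^2·0.888889^14 = 0.284814
  k=3: C(16,3)·0.111111^3·0.888889^13 = 0.166141
  k=4: C(16,4)·0.111111^4·0.888889^12 = 0.067495
  k=5: C(16,5)·0.111111^5·0.888889^11 = 0.020248
Total = 0.538698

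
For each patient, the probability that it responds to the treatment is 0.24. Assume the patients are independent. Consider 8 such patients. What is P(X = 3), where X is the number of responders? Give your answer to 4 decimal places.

0.1963

X ~ Binomial(n=8, p=0.24).
P(X=3) = C(8,3) · p^3 · (1−p)^5
= 56 · 0.013824 · 0.25355 = 0.196286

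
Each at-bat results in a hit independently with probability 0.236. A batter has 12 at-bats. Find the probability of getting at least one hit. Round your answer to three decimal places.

P(at least one) = 1 − P(none) = 1 − (1 − 0.236)^12
= 1 − 0.03955 = 0.96045

0.960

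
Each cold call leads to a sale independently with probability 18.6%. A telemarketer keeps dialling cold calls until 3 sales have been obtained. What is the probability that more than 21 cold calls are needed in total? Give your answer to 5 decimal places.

0.22257

Needing more than 21 cold calls ⇔ fewer than 3 successes in the first 21. With X ~ Binomial(21, 0.186), P(Y > 21) = P(X ≤ 2).
  k=0: C(21,0)·0.186^0·0.814^21 = 0.0132774
  k=1: C(21,1)·0.186^1·0.814^20 = 0.0637119
  k=2: C(21,2)·0.186^2·0.814^19 = 0.1455824
P(X ≤ 2) = 0.2225717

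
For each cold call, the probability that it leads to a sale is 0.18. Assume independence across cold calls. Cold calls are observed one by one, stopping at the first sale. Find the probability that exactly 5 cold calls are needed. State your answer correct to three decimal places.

0.081

Geometric (trials to first success), p = 0.18.
P(Y = 5) = (1−p)^4 · p = 0.45212 · 0.18 = 0.08138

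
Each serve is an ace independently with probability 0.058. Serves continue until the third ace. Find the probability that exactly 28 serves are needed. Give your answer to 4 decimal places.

0.0154

Y = trial on which the third success occurs; negative binomial, r=3, p=0.058.
P(Y=28) = C(27,2) · p^3 · (1−p)^25
= 351 · 0.00019511 · 0.22453 = 0.015377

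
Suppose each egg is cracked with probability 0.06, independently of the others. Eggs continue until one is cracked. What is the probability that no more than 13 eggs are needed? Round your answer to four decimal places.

0.5526

Y = number of eggs to the first success; geometric, p = 0.06.
P(Y ≤ 13) = 1 − (1−p)^13 = 1 − 0.447365 = 0.552635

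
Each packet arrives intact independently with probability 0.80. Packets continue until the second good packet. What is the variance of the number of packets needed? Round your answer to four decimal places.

0.6250

Y = total packets until the second success; negative binomial with r=2, p=0.80.
Var(Y) = r(1−p)/p² = 2·0.20 / 0.80² = 0.625000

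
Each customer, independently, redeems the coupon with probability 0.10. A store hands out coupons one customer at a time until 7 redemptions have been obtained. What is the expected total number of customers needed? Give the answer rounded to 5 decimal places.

70.00000

Y = total customers until the seventh success; negative binomial with r=7, p=0.10.
E[Y] = r / p = 7 / 0.10 = 70.0000000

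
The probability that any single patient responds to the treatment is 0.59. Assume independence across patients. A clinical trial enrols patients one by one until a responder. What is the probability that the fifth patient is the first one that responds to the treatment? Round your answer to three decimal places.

Geometric (trials to first success), p = 0.59.
P(Y = 5) = (1−p)^4 · p = 0.028258 · 0.59 = 0.01667

0.017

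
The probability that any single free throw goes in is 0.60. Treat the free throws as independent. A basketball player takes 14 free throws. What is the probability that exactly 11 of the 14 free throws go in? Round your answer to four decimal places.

X ~ Binomial(n=14, p=0.60).
P(X=11) = C(14,11) · p^11 · (1−p)^3
= 364 · 0.003628 · 0.064 = 0.084517

0.0845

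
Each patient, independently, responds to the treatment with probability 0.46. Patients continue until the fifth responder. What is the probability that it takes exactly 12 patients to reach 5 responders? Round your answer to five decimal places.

0.09100

Y = trial on which the fifth success occurs; negative binomial, r=5, p=0.46.
P(Y=12) = C(11,4) · p^5 · (1−p)^7
= 330 · 0.020596 · 0.013389 = 0.0910038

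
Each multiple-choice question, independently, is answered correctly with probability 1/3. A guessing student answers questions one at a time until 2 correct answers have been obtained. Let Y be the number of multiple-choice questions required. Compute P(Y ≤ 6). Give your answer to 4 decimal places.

0.6488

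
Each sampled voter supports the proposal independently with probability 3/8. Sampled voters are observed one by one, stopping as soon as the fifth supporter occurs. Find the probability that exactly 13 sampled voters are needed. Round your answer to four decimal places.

0.0855

Y = trial on which the fifth success occurs; negative binomial, r=5, p=0.375.
P(Y=13) = C(12,4) · p^5 · (1−p)^8
= 495 · 0.0074158 · 0.023283 = 0.085468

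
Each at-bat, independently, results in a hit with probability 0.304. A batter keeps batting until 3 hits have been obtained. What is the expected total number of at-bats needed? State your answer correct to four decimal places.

Y = total at-bats until the third success; negative binomial with r=3, p=0.304.
E[Y] = r / p = 3 / 0.304 = 9.868421

9.8684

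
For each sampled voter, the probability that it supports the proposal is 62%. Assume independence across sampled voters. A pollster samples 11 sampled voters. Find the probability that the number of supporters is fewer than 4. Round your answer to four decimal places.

0.0210

X ~ Binomial(11, 0.62); P(X ≤ 3) = Σ C(11,k) p^k (1−p)^(11−k) over k:
  k=0: C(11,0)·0.62^0·0.38^11 = 0.000024
  k=1: C(11,1)·0.62^1·0.38^10 = 0.000428
  k=2: C(11,2)·0.62^2·0.38^9 = 0.003493
  k=3: C(11,3)·0.62^3·0.38^8 = 0.017097
Total = 0.021042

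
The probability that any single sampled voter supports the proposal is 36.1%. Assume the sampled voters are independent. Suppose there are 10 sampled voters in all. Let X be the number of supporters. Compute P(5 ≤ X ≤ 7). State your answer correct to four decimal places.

0.2671

X ~ Binomial(10, 0.361); P(5 ≤ X ≤ 7) = Σ C(10,k) p^k (1−p)^(10−k) over k:
  k=5: C(10,5)·0.361^5·0.639^5 = 0.164604
  k=6: C(10,6)·0.361^6·0.639^4 = 0.077494
  k=7: C(10,7)·0.361^7·0.639^3 = 0.025017
Total = 0.267115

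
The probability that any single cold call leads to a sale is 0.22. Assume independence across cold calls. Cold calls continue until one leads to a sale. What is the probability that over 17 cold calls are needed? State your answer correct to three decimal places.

Y = number of cold calls to the first success; geometric, p = 0.22.
P(Y > 17) = P(first 17 all fail) = (1−p)^17 = 0.01464

0.015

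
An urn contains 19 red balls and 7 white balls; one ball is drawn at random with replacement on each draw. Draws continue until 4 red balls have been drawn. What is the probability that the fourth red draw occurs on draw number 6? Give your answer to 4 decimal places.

Y = trial on which the fourth success occurs; negative binomial, r=4, p=0.730769.
P(Y=6) = C(5,3) · p^4 · (1−p)^2
= 10 · 0.28518 · 0.072485 = 0.206714

0.2067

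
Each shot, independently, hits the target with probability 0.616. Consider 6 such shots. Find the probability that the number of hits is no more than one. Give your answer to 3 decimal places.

X ~ Binomial(6, 0.616); P(X ≤ 1) = Σ C(6,k) p^k (1−p)^(6−k) over k:
  k=0: C(6,0)·0.616^0·0.384^6 = 0.00321
  k=1: C(6,1)·0.616^1·0.384^5 = 0.03086
Total = 0.03407

0.034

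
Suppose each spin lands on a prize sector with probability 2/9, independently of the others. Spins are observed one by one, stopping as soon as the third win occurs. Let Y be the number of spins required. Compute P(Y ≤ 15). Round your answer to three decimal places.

0.680

Finishing within 15 spins ⇔ at least 3 successes in the first 15. With X ~ Binomial(15, 0.222222), P(Y ≤ 15) = 1 − P(X ≤ 2).
  k=0: C(15,0)·0.222222^0·0.777778^15 = 0.02306
  k=1: C(15,1)·0.222222^1·0.777778^14 = 0.09882
  k=2: C(15,2)·0.222222^2·0.777778^13 = 0.19765
1 − 0.31953 = 0.68047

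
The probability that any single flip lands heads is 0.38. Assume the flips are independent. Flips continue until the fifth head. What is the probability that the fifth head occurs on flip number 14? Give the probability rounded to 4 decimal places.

Y = trial on which the fifth success occurs; negative binomial, r=5, p=0.38.
P(Y=14) = C(13,4) · p^5 · (1−p)^9
= 715 · 0.0079235 · 0.013537 = 0.076692

0.0767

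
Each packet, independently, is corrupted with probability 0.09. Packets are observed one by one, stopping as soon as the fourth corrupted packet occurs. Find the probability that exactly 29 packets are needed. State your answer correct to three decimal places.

0.020

Y = trial on which the fourth success occurs; negative binomial, r=4, p=0.09.
P(Y=29) = C(28,3) · p^4 · (1−p)^25
= 3276 · 6.561e-05 · 0.094631 = 0.02034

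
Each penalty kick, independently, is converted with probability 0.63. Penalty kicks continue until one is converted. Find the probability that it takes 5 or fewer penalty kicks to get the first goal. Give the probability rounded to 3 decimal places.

Y = number of penalty kicks to the first success; geometric, p = 0.63.
P(Y ≤ 5) = 1 − (1−p)^5 = 1 − 0.00693 = 0.99307

0.993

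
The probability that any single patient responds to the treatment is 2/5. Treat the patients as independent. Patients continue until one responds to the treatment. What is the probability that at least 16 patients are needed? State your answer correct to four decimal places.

0.0005

Y = number of patients to the first success; geometric, p = 0.40.
P(Y > 15) = P(first 15 all fail) = (1−p)^15 = 0.000470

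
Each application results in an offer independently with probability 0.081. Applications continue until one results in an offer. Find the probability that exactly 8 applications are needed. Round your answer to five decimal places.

Geometric (trials to first success), p = 0.081.
P(Y = 8) = (1−p)^7 · p = 0.55362 · 0.081 = 0.0448429

0.04484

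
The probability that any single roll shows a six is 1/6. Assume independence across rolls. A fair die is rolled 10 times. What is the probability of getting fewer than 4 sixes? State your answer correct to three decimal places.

0.930

X ~ Binomial(10, 0.166667); P(X ≤ 3) = Σ C(10,k) p^k (1−p)^(10−k) over k:
  k=0: C(10,0)·0.166667^0·0.833333^10 = 0.16151
  k=1: C(10,1)·0.166667^1·0.833333^9 = 0.32301
  k=2: C(10,2)·0.166667^2·0.833333^8 = 0.29071
  k=3: C(10,3)·0.166667^3·0.833333^7 = 0.15505
Total = 0.93027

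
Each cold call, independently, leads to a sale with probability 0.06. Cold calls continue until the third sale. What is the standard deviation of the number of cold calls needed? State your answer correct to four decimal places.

Y = total cold calls until the third success; negative binomial with r=3, p=0.06.
SD(Y) = √[r(1−p)/p²] = √(783.333333) = 27.988093

27.9881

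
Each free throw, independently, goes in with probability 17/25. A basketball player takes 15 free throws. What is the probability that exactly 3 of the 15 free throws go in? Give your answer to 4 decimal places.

X ~ Binomial(n=15, p=0.68).
P(X=3) = C(15,3) · p^3 · (1−p)^12
= 455 · 0.31443 · 1.1529e-06 = 0.000165

0.0002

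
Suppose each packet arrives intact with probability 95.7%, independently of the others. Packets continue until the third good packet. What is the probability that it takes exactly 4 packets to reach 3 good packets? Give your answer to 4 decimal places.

Y = trial on which the third success occurs; negative binomial, r=3, p=0.957.
P(Y=4) = C(3,2) · p^3 · (1−p)^1
= 3 · 0.87647 · 0.043 = 0.113064

0.1131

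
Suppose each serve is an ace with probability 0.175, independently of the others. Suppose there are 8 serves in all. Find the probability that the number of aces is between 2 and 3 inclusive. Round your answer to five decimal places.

0.38507

X ~ Binomial(8, 0.175); P(2 ≤ X ≤ 3) = Σ C(8,k) p^k (1−p)^(8−k) over k:
  k=2: C(8,2)·0.175^2·0.825^6 = 0.2703696
  k=3: C(8,3)·0.175^3·0.825^5 = 0.1147022
Total = 0.3850718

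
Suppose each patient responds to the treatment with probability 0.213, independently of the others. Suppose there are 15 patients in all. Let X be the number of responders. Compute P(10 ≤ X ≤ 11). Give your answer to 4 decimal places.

0.0002

X ~ Binomial(15, 0.213); P(10 ≤ X ≤ 11) = Σ C(15,k) p^k (1−p)^(15−k) over k:
  k=10: C(15,10)·0.213^10·0.787^5 = 0.000174
  k=11: C(15,11)·0.213^11·0.787^4 = 0.000021
Total = 0.000196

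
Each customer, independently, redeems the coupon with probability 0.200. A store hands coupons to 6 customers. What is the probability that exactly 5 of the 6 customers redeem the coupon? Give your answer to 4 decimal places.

X ~ Binomial(n=6, p=0.20).
P(X=5) = C(6,5) · p^5 · (1−p)^1
= 6 · 0.00032 · 0.8 = 0.001536

0.0015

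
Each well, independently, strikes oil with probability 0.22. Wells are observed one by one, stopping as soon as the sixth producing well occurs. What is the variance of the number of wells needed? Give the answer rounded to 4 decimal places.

Y = total wells until the sixth success; negative binomial with r=6, p=0.22.
Var(Y) = r(1−p)/p² = 6·0.78 / 0.22² = 96.694215

96.6942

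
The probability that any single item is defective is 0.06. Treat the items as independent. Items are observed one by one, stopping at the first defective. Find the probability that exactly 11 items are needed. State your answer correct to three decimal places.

0.032

Geometric (trials to first success), p = 0.06.
P(Y = 11) = (1−p)^10 · p = 0.53862 · 0.06 = 0.03232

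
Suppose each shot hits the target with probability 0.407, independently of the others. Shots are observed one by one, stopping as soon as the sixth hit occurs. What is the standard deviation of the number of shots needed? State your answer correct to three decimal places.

Y = total shots until the sixth success; negative binomial with r=6, p=0.407.
SD(Y) = √[r(1−p)/p²] = √(21.47915) = 4.63456

4.635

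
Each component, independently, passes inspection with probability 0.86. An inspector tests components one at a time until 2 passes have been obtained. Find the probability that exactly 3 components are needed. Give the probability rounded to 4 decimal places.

Y = trial on which the second success occurs; negative binomial, r=2, p=0.86.
P(Y=3) = C(2,1) · p^2 · (1−p)^1
= 2 · 0.7396 · 0.14 = 0.207088

0.2071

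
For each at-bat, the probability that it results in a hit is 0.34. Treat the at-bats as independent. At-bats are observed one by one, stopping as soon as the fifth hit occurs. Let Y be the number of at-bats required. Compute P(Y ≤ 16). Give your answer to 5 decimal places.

Finishing within 16 at-bats ⇔ at least 5 successes in the first 16. With X ~ Binomial(16, 0.34), P(Y ≤ 16) = 1 − P(X ≤ 4).
  k=0: C(16,0)·0.34^0·0.66^16 = 0.0012963
  k=1: C(16,1)·0.34^1·0.66^15 = 0.0106846
  k=2: C(16,2)·0.34^2·0.66^14 = 0.0412814
  k=3: C(16,3)·0.34^3·0.66^13 = 0.0992421
  k=4: C(16,4)·0.34^4·0.66^12 = 0.1661553
1 − 0.3186597 = 0.6813403

0.68134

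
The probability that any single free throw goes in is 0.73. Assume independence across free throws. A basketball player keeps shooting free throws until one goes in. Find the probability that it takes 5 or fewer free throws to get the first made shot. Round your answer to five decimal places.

0.99857

Y = number of free throws to the first success; geometric, p = 0.73.
P(Y ≤ 5) = 1 − (1−p)^5 = 1 − 0.0014349 = 0.9985651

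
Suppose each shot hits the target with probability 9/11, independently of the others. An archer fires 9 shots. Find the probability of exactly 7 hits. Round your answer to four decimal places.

0.2921

X ~ Binomial(n=9, p=0.818182).
P(X=7) = C(9,7) · p^7 · (1−p)^2
= 36 · 0.24544 · 0.033058 = 0.292096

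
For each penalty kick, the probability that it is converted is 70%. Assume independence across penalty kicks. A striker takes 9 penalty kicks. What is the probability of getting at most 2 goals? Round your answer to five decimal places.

0.00429

X ~ Binomial(9, 0.70); P(X ≤ 2) = Σ C(9,k) p^k (1−p)^(9−k) over k:
  k=0: C(9,0)·0.70^0·0.30^9 = 0.0000197
  k=1: C(9,1)·0.70^1·0.30^8 = 0.0004133
  k=2: C(9,2)·0.70^2·0.30^7 = 0.0038579
Total = 0.0042909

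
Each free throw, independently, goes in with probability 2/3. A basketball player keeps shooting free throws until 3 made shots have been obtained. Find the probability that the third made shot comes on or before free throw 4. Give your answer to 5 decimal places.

0.59259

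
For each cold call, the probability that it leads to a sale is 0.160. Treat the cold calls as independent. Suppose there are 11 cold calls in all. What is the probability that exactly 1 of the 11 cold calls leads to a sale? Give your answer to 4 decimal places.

X ~ Binomial(n=11, p=0.16).
P(X=1) = C(11,1) · p^1 · (1−p)^10
= 11 · 0.16 · 0.1749 = 0.307826

0.3078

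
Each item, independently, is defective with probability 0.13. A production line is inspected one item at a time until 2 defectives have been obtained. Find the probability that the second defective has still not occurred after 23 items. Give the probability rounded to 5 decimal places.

0.18031

Needing more than 23 items ⇔ fewer than 2 successes in the first 23. With X ~ Binomial(23, 0.13), P(Y > 23) = P(X ≤ 1).
  k=0: C(23,0)·0.13^0·0.87^23 = 0.0406390
  k=1: C(23,1)·0.13^1·0.87^22 = 0.1396673
P(X ≤ 1) = 0.1803063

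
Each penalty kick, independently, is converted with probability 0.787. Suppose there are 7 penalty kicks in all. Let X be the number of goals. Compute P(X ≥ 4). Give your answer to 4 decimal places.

X ~ Binomial(7, 0.787); P(X ≥ 4) = Σ C(7,k) p^k (1−p)^(7−k) over k:
  k=4: C(7,4)·0.787^4·0.213^3 = 0.129750
  k=5: C(7,5)·0.787^5·0.213^2 = 0.287642
  k=6: C(7,6)·0.787^6·0.213^1 = 0.354263
  k=7: C(7,7)·0.787^7·0.213^0 = 0.186992
Total = 0.958647

0.9586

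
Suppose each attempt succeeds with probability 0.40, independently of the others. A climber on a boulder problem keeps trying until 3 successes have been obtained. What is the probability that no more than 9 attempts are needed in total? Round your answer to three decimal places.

0.768

Finishing within 9 attempts ⇔ at least 3 successes in the first 9. With X ~ Binomial(9, 0.40), P(Y ≤ 9) = 1 − P(X ≤ 2).
  k=0: C(9,0)·0.40^0·0.60^9 = 0.01008
  k=1: C(9,1)·0.40^1·0.60^8 = 0.06047
  k=2: C(9,2)·0.40^2·0.60^7 = 0.16124
1 − 0.23179 = 0.76821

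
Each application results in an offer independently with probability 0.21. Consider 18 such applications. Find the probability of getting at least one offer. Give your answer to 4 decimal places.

P(at least one) = 1 − P(none) = 1 − (1 − 0.21)^18
= 1 − 0.014364 = 0.985636

0.9856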